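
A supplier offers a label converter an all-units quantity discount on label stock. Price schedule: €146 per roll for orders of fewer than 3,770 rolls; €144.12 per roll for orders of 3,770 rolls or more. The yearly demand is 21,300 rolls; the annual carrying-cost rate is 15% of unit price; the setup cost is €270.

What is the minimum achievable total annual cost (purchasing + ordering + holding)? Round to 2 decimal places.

€3,112,031.39

H₁ = 15%×€146 = €21.9000;  H₂ = 15%×€144.12 = €21.6180
EOQ₁ = √(2×21,300×270/21.9000) = 724.71  (< 3,770, feasible at tier 1)
EOQ₂ = √(2×21,300×270/21.6180) = 729.42  (< 3,770 → use Q = 3,770 at tier-2 price)
TC(tier 1 (EOQ₁), Q≈724.7) = €3,125,671.16
TC(tier 2, Q≈3,770.0) = €3,112,031.39
Minimum at tier 2: €3,112,031.39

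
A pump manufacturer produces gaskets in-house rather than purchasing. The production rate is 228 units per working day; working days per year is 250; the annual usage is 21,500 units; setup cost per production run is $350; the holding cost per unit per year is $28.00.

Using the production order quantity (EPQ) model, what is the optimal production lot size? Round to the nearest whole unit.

929 units

d = 21,500/250 = 86.0000 units/day;  effective holding cost H(1 − d/p) = 28·(1 − 86.0000/228) = 17.43860
Q* = √(2DS / H_eff) = √(2·21,500·350 / 17.43860) ≈ 928.99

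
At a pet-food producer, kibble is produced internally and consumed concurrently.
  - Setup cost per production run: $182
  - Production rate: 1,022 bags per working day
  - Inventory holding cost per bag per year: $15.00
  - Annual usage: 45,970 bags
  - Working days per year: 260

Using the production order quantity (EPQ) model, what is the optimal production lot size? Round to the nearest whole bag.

d = 45,970/260 = 176.8077 bags/day;  effective holding cost H(1 − d/p) = 15·(1 − 176.8077/1022) = 12.40498
Q* = √(2DS / H_eff) = √(2·45,970·182 / 12.40498) ≈ 1,161.42

1,161 bags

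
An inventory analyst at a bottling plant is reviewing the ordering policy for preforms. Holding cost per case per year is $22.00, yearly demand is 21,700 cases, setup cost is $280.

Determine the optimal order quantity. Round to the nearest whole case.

Optimal lot size Q* = (2 × 21,700 × $280 / $22)^½ ≈ 743.21

743 cases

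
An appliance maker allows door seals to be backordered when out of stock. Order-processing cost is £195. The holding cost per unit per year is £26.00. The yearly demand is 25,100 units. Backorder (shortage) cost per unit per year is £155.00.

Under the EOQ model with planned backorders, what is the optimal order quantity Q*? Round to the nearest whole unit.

Q* = √(2DS/H) · √((H + b)/b)
   = √(2 × 25,100 × 195 / 26) · √((26 + 155) / 155)
   = 613.596 × 1.0806 ≈ 663.06

663 units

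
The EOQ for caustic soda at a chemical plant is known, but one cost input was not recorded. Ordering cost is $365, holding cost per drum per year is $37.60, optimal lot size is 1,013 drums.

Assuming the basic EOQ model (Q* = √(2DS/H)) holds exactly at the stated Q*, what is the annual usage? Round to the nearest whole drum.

From Q* = √(2DS/H) ⇒ Q*² = 2DS/H.
D = Q²H / (2S) = 1,013² × 37.6 / (2 × 365) = 52,854.73

52,855 drums per year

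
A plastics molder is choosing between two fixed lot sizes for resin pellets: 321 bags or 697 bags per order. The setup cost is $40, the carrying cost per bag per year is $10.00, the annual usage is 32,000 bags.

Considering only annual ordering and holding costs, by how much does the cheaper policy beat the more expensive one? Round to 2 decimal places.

$271.10

For each Q, cost = (D/Q)·S + (Q/2)·H.
TC(321) = (32,000/321)×40 + (321/2)×10 = $5,592.54
TC(697) = (32,000/697)×40 + (697/2)×10 = $5,321.44
|ΔTC| = |$5,592.54 − $5,321.44| = $271.10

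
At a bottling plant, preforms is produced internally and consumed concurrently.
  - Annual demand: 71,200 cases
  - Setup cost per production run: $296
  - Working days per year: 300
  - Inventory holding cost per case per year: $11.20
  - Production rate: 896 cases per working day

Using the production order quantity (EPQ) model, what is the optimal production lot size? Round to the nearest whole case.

2,263 cases

Daily demand d = 71,200/300 = 237.333; p = 896; 1 − d/p = 0.73512
EPQ = √(2DS / (H(1 − d/p)))
    = √(2 × 71,200 × 296 / (11.2 × 0.73512)) ≈ 2,262.63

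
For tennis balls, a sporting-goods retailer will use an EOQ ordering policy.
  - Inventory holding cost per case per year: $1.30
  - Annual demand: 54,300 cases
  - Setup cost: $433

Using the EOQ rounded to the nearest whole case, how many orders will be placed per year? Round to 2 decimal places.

9.03 orders per year

Q* = √(2·D·S / H) = √(2·54,300·433 / 1.3) = √36,172,153.8 ≈ 6,014.33 → Q = 6,014
N = D/Q = 54,300/6,014 ≈ 9.029 orders/yr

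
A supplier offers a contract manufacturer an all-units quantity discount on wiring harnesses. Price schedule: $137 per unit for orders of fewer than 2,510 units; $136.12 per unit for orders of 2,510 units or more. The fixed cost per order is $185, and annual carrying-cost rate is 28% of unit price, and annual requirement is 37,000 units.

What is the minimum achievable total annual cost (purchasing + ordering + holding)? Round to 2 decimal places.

H₁ = 28%×$137 = $38.3600;  H₂ = 28%×$136.12 = $38.1136
EOQ₁ = √(2×37,000×185/38.3600) = 597.40  (< 2,510, feasible at tier 1)
EOQ₂ = √(2×37,000×185/38.1136) = 599.32  (< 2,510 → use Q = 2,510 at tier-2 price)
TC(tier 1 (EOQ₁), Q≈597.4) = $5,091,916.12
TC(tier 2, Q≈2,510.0) = $5,086,999.66
Minimum at tier 2: $5,086,999.66

$5,086,999.66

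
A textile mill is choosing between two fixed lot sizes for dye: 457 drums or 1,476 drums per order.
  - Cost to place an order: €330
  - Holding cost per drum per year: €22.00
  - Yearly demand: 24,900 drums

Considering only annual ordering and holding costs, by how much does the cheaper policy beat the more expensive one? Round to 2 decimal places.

For each Q, cost = (D/Q)·S + (Q/2)·H.
TC(457) = (24,900/457)×330 + (457/2)×22 = €23,007.31
TC(1,476) = (24,900/1,476)×330 + (1,476/2)×22 = €21,803.07
Lots of 1,476 are cheaper by €1,204.23.

€1,204.23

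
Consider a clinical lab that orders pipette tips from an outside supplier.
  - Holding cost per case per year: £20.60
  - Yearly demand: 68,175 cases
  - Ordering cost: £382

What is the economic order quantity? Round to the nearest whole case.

Q* = √(2·D·S / H) = √(2·68,175·382 / 20.6) = √2,528,432.0 ≈ 1,590.10

1,590 cases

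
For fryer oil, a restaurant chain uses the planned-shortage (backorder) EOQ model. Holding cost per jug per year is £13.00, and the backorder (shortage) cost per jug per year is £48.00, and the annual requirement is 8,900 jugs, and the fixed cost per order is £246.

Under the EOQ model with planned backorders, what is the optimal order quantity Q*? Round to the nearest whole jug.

654 jugs

Basic EOQ = √(2·8,900·246/13) = 580.371
Backorder adjustment √((H+b)/b) = √((13+48)/48) = 1.1273
Q* = 580.371 × 1.1273 ≈ 654.26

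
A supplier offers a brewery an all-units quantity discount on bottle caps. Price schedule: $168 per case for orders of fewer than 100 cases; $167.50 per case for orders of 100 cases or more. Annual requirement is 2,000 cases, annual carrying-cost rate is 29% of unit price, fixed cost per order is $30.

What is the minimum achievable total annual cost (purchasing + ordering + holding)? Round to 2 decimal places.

H₁ = 29%×$168 = $48.7200;  H₂ = 29%×$167.50 = $48.5750
EOQ₁ = √(2×2,000×30/48.7200) = 49.63  (< 100, feasible at tier 1)
EOQ₂ = √(2×2,000×30/48.5750) = 49.70  (< 100 → use Q = 100 at tier-2 price)
TC(tier 1 (EOQ₁), Q≈49.6) = $338,417.93
TC(tier 2, Q≈100.0) = $338,028.75
Minimum at tier 2: $338,028.75

$338,028.75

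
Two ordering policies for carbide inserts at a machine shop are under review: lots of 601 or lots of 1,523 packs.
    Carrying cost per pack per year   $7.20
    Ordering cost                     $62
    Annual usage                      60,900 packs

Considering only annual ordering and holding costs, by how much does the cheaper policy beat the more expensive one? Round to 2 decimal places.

For each Q, cost = (D/Q)·S + (Q/2)·H.
TC(601) = (60,900/601)×62 + (601/2)×7.2 = $8,446.13
TC(1,523) = (60,900/1,523)×62 + (1,523/2)×7.2 = $7,961.99
Cheaper: Q = 1,523.  Difference = $484.14

$484.14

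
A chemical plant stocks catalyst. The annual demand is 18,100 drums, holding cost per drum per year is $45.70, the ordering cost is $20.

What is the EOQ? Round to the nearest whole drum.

Q* = √(2·D·S / H) = √(2·18,100·20 / 45.7) = √15,842.5 ≈ 125.87

126 drums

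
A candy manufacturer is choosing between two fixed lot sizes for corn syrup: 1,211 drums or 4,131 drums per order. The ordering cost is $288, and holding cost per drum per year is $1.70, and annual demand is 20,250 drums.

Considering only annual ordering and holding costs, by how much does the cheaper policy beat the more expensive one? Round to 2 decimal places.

$922.09

TC(Q) = (D/Q)S + (Q/2)H
TC(1,211) = (20,250/1,211)×288 + (1,211/2)×1.7 = $5,845.20
TC(4,131) = (20,250/4,131)×288 + (4,131/2)×1.7 = $4,923.11
Lots of 4,131 are cheaper by $922.09.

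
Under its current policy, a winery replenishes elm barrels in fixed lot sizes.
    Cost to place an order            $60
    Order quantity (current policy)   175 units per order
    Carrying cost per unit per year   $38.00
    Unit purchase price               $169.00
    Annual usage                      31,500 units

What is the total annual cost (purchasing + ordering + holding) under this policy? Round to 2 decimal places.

$5,337,625.00

Ordering: D/Q × S = 31,500/175 × $60 = $10,800.00
Holding:  Q/2 × H = 175/2 × $38 = $3,325.00
Purchase cost = D·C = 31,500 × 169 = $5,323,500.00
Total = $10,800.00 + $3,325.00 + $5,323,500.00 = $5,337,625.00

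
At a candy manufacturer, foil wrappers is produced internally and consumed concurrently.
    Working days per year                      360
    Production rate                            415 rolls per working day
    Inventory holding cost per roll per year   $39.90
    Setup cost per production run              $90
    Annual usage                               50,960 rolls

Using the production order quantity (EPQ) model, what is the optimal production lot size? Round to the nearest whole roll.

d = 50,960/360 = 141.5556 rolls/day;  effective holding cost H(1 − d/p) = 39.9·(1 − 141.5556/415) = 26.29020
Q* = √(2DS / H_eff) = √(2·50,960·90 / 26.29020) ≈ 590.68

591 rolls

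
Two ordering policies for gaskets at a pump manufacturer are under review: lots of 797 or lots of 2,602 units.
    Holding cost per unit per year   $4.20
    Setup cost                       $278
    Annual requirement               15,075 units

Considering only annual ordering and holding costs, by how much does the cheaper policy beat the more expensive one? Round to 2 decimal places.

$142.85

TC(Q) = (D/Q)S + (Q/2)H
TC(797) = (15,075/797)×278 + (797/2)×4.2 = $6,931.98
TC(2,602) = (15,075/2,602)×278 + (2,602/2)×4.2 = $7,074.83
|ΔTC| = |$6,931.98 − $7,074.83| = $142.85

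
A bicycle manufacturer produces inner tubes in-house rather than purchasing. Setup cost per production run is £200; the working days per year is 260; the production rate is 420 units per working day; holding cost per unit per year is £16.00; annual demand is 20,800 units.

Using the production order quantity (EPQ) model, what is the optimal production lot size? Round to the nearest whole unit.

d = 20,800/260 = 80.0000 units/day;  effective holding cost H(1 − d/p) = 16·(1 − 80.0000/420) = 12.95238
Q* = √(2DS / H_eff) = √(2·20,800·200 / 12.95238) ≈ 801.47

801 units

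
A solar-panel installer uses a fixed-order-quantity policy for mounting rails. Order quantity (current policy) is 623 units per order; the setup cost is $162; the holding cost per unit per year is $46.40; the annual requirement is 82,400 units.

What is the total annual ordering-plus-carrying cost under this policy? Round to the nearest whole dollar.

$35,880

Orders/yr = 82,400/623 = 132.263; ordering cost = 132.263 × $162 = $21,426.65
Average inventory = 623/2 = 311.5; holding cost = 311.5 × $46.4 = $14,453.60
Total = $21,426.65 + $14,453.60 = $35,880.25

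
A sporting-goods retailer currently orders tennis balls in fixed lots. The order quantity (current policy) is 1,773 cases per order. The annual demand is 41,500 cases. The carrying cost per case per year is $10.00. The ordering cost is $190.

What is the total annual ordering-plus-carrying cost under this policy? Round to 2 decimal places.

$13,312.26

Ordering: D/Q × S = 41,500/1,773 × $190 = $4,447.26
Holding:  Q/2 × H = 1,773/2 × $10 = $8,865.00
Total = $4,447.26 + $8,865.00 = $13,312.26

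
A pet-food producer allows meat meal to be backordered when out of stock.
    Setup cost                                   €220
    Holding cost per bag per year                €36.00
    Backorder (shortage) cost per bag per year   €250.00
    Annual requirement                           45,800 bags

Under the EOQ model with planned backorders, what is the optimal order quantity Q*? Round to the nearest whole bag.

Basic EOQ = √(2·45,800·220/36) = 748.183
Backorder adjustment √((H+b)/b) = √((36+250)/250) = 1.0696
Q* = 748.183 × 1.0696 ≈ 800.24

800 bags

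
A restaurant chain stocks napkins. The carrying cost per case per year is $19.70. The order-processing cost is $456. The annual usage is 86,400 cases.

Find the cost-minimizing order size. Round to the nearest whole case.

2,000 cases

2DS/H = 2·86,400·456/19.7 = 3,999,837.56
EOQ = √3,999,837.56 ≈ 1,999.96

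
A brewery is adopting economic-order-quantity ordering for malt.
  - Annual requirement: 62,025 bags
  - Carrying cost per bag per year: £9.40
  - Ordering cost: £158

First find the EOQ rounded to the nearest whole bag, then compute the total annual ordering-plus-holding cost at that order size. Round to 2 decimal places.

Optimal lot size Q* = (2 × 62,025 × £158 / £9.4)^½ ≈ 1,443.99 → Q = 1,444 bags
Annual ordering cost = (D/Q)·S = (62,025/1,444) × 158 = £6,786.67
Annual holding cost  = (Q/2)·H = (1,444/2) × 9.4 = £6,786.80
Total = £6,786.67 + £6,786.80 = £13,573.47

£13,573.47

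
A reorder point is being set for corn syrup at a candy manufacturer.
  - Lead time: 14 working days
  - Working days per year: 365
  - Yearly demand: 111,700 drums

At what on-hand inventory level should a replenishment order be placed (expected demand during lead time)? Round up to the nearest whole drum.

4,285 drums

Daily demand d = 111,700 / 365 = 306.027 drums/day
Demand during lead time = 306.027 × 14 = 4,284.38
Reorder point = 4,284.38 → round up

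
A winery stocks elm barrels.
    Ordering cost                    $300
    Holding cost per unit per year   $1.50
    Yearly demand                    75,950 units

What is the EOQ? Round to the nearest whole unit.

Q* = √(2·D·S / H) = √(2·75,950·300 / 1.5) = √30,380,000.0 ≈ 5,511.81

5,512 units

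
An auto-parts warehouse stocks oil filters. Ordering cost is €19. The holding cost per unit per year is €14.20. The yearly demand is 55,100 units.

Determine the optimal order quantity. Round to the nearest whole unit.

EOQ = √(2DS/H) = √(2 × 55,100 × 19 / 14.2)
    = √(147,450.70) ≈ 383.99

384 units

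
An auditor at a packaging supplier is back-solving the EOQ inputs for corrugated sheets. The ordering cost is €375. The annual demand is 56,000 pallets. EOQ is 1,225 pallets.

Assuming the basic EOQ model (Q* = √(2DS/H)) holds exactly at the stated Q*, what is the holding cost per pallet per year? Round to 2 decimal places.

From Q* = √(2DS/H) ⇒ Q*² = 2DS/H.
H = 2DS / Q² = 2 × 56,000 × 375 / 1,225² = 27.9883

€27.99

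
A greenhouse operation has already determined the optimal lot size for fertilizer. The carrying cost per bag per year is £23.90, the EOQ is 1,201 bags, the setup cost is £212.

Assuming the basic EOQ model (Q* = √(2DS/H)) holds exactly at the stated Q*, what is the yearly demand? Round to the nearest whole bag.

81,305 bags per year

From Q* = √(2DS/H) ⇒ Q*² = 2DS/H.
D = Q²H / (2S) = 1,201² × 23.9 / (2 × 212) = 81,305.15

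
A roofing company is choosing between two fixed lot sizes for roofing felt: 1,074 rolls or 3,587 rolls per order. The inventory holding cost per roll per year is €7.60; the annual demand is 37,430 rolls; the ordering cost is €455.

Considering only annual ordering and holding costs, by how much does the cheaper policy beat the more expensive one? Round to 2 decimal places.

€1,559.93

TC(Q) = (D/Q)S + (Q/2)H
TC(1,074) = (37,430/1,074)×455 + (1,074/2)×7.6 = €19,938.42
TC(3,587) = (37,430/3,587)×455 + (3,587/2)×7.6 = €18,378.48
|ΔTC| = |€19,938.42 − €18,378.48| = €1,559.93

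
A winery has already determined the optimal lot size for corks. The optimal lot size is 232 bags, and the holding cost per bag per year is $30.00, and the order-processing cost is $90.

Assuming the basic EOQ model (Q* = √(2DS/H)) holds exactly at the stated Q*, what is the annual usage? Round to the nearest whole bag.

8,971 bags per year

Since Q* = (2DS/H)^½, squaring gives Q*²·H = 2DS.
D = Q²H / (2S) = 232² × 30 / (2 × 90) = 8,970.67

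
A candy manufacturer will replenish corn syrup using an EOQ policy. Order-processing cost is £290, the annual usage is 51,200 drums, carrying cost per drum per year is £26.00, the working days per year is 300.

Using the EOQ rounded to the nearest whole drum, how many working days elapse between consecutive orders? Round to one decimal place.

Q* = √(2·D·S / H) = √(2·51,200·290 / 26) = √1,142,153.8 ≈ 1,068.72 → Q = 1,069 drums
Days between orders = 300 / (D/Q) = 300 / 47.895 ≈ 6.264

6.3 days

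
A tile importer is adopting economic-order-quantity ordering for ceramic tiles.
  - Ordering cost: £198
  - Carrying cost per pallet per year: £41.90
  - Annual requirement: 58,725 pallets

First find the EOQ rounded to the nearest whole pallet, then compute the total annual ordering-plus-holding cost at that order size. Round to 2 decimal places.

Q* = √(2·D·S / H) = √(2·58,725·198 / 41.9) = √555,014.3 ≈ 744.99 → Q = 745 pallets
Ordering: D/Q × S = 58,725/745 × £198 = £15,607.45
Holding:  Q/2 × H = 745/2 × £41.9 = £15,607.75
Total = £15,607.45 + £15,607.75 = £31,215.20

£31,215.20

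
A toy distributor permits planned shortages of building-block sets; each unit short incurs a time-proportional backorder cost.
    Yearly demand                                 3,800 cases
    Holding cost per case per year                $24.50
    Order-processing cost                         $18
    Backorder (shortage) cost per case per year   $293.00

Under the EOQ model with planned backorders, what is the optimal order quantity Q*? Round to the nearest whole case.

Basic EOQ = √(2·3,800·18/24.5) = 74.724
Backorder adjustment √((H+b)/b) = √((24.5+293)/293) = 1.0410
Q* = 74.724 × 1.0410 ≈ 77.79

78 cases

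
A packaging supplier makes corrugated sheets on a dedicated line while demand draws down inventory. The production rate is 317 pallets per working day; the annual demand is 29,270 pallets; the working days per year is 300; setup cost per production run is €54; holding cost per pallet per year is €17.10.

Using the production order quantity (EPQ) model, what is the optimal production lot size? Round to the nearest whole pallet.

517 pallets

Daily demand d = 29,270/300 = 97.567; p = 317; 1 − d/p = 0.69222
EPQ = √(2DS / (H(1 − d/p)))
    = √(2 × 29,270 × 54 / (17.1 × 0.69222)) ≈ 516.78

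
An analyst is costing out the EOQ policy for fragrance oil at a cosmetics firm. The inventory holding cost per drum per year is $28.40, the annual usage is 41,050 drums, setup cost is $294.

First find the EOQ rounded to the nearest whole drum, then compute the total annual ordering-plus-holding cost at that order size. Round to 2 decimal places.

$26,182.10

Q* = √(2·D·S / H) = √(2·41,050·294 / 28.4) = √849,908.5 ≈ 921.90 → Q = 922 drums
Ordering: D/Q × S = 41,050/922 × $294 = $13,089.70
Holding:  Q/2 × H = 922/2 × $28.4 = $13,092.40
Total = $13,089.70 + $13,092.40 = $26,182.10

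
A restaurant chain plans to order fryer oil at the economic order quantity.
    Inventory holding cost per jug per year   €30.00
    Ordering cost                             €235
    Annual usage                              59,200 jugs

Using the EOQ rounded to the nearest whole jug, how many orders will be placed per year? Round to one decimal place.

EOQ = √(2DS/H) = √(2 × 59,200 × 235 / 30)
    = √(927,466.67) ≈ 963.05 → Q = 963
N = D/Q = 59,200/963 ≈ 61.475 orders/yr

61.5 orders per year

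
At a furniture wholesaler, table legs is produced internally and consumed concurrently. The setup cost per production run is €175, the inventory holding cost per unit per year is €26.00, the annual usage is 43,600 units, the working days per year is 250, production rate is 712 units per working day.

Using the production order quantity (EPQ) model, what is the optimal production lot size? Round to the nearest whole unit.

882 units

d = 43,600/250 = 174.4000 units/day;  effective holding cost H(1 − d/p) = 26·(1 − 174.4000/712) = 19.63146
Q* = √(2DS / H_eff) = √(2·43,600·175 / 19.63146) ≈ 881.66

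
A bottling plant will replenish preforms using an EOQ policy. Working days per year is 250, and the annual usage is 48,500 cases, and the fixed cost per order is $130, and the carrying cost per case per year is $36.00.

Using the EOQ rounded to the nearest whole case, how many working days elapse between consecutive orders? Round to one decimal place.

2DS/H = 2·48,500·130/36 = 350,277.78
EOQ = √350,277.78 ≈ 591.84 → Q = 592 cases
Days between orders = 250 / (D/Q) = 250 / 81.926 ≈ 3.052

3.1 days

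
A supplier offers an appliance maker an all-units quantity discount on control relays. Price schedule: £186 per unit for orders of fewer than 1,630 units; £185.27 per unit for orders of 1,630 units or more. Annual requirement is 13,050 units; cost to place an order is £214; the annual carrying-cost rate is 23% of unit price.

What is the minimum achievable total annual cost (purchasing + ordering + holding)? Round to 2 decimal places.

£2,442,757.79

H₁ = 23%×£186 = £42.7800;  H₂ = 23%×£185.27 = £42.6121
EOQ₁ = √(2×13,050×214/42.7800) = 361.33  (< 1,630, feasible at tier 1)
EOQ₂ = √(2×13,050×214/42.6121) = 362.04  (< 1,630 → use Q = 1,630 at tier-2 price)
TC(tier 1 (EOQ₁), Q≈361.3) = £2,442,757.79
TC(tier 2, Q≈1,630.0) = £2,454,215.67
Minimum at tier 1 (EOQ₁): £2,442,757.79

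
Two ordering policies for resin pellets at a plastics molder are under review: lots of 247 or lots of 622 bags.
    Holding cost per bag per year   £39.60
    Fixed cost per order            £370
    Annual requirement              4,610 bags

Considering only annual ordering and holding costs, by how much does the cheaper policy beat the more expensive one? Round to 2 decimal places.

TC(Q) = (D/Q)S + (Q/2)H
TC(247) = (4,610/247)×370 + (247/2)×39.6 = £11,796.27
TC(622) = (4,610/622)×370 + (622/2)×39.6 = £15,057.88
|ΔTC| = |£11,796.27 − £15,057.88| = £3,261.61

£3,261.61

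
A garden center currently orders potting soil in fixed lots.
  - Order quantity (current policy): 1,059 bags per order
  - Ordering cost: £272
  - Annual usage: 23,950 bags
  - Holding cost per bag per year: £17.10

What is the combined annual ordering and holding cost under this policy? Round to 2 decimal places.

Ordering: D/Q × S = 23,950/1,059 × £272 = £6,151.46
Holding:  Q/2 × H = 1,059/2 × £17.1 = £9,054.45
Total = £6,151.46 + £9,054.45 = £15,205.91

£15,205.91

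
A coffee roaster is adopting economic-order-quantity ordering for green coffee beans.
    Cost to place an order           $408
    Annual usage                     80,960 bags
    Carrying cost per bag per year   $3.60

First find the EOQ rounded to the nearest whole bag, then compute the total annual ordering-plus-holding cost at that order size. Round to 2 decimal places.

$15,421.68

Optimal lot size Q* = (2 × 80,960 × $408 / $3.6)^½ ≈ 4,283.80 → Q = 4,284 bags
Annual ordering cost = (D/Q)·S = (80,960/4,284) × 408 = $7,710.48
Annual holding cost  = (Q/2)·H = (4,284/2) × 3.6 = $7,711.20
Total = $7,710.48 + $7,711.20 = $15,421.68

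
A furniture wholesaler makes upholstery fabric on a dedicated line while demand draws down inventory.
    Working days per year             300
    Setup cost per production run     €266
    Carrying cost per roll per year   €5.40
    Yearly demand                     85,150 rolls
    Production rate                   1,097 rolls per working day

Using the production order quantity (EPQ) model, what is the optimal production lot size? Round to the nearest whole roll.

d = 85,150/300 = 283.8333 rolls/day;  effective holding cost H(1 − d/p) = 5.4·(1 − 283.8333/1097) = 4.00283
Q* = √(2DS / H_eff) = √(2·85,150·266 / 4.00283) ≈ 3,364.07

3,364 rolls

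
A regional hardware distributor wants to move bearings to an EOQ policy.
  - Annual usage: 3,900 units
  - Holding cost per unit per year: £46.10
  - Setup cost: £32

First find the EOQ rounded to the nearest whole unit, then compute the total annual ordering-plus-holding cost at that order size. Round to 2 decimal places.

£3,392.19

Optimal lot size Q* = (2 × 3,900 × £32 / £46.1)^½ ≈ 73.58 → Q = 74 units
Orders/yr = 3,900/74 = 52.703; ordering cost = 52.703 × £32 = £1,686.49
Average inventory = 74/2 = 37; holding cost = 37 × £46.1 = £1,705.70
Total = £1,686.49 + £1,705.70 = £3,392.19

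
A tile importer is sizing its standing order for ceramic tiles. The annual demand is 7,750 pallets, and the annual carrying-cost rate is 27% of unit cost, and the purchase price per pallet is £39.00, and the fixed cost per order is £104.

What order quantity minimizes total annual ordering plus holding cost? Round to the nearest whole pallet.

Holding cost per pallet per year: H = 27% × £39 = £10.5300
EOQ = √(2DS/H) = √(2 × 7,750 × 104 / 10.53)
    = √(153,086.42) ≈ 391.26

391 pallets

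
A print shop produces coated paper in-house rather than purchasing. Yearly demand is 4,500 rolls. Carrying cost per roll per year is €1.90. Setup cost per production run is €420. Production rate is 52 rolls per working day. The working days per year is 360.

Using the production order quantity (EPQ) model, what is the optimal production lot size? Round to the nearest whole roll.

d = 4,500/360 = 12.5000 rolls/day;  effective holding cost H(1 − d/p) = 1.9·(1 − 12.5000/52) = 1.44327
Q* = √(2DS / H_eff) = √(2·4,500·420 / 1.44327) ≈ 1,618.35

1,618 rolls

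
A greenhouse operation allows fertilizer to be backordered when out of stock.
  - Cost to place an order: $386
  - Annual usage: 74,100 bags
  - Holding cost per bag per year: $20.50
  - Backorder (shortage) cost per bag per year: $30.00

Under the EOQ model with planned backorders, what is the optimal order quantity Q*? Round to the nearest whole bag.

Q* = √(2DS/H) · √((H + b)/b)
   = √(2 × 74,100 × 386 / 20.5) · √((20.5 + 30) / 30)
   = 1,670.478 × 1.2974 ≈ 2,167.33

2,167 bags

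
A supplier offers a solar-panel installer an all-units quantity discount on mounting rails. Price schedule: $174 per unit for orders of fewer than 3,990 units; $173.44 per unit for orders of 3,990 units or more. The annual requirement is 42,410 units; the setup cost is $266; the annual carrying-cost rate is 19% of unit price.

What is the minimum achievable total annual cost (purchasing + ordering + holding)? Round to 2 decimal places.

$7,406,651.24

H₁ = 19%×$174 = $33.0600;  H₂ = 19%×$173.44 = $32.9536
EOQ₁ = √(2×42,410×266/33.0600) = 826.11  (< 3,990, feasible at tier 1)
EOQ₂ = √(2×42,410×266/32.9536) = 827.44  (< 3,990 → use Q = 3,990 at tier-2 price)
TC(tier 1 (EOQ₁), Q≈826.1) = $7,406,651.24
TC(tier 2, Q≈3,990.0) = $7,424,160.17
Minimum at tier 1 (EOQ₁): $7,406,651.24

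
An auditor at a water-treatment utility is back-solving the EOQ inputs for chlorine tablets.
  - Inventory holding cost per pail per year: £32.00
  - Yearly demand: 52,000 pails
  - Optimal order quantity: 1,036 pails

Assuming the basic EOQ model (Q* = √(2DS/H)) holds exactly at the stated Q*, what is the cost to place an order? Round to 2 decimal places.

From Q* = √(2DS/H) ⇒ Q*² = 2DS/H.
S = Q²H / (2D) = 1,036² × 32 / (2 × 52,000) = 330.2449

£330.24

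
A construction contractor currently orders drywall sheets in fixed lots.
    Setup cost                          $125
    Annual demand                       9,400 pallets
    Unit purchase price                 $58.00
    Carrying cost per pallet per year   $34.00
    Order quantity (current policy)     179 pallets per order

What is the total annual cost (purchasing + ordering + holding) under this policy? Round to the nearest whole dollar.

Annual ordering cost = (D/Q)·S = (9,400/179) × 125 = $6,564.25
Annual holding cost  = (Q/2)·H = (179/2) × 34 = $3,043.00
Purchase cost = D·C = 9,400 × 58 = $545,200.00
Total = $6,564.25 + $3,043.00 + $545,200.00 = $554,807.25

$554,807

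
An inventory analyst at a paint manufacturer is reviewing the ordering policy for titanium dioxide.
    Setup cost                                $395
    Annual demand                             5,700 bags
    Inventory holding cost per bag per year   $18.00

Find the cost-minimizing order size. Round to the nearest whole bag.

EOQ = √(2DS/H) = √(2 × 5,700 × 395 / 18)
    = √(250,166.67) ≈ 500.17

500 bags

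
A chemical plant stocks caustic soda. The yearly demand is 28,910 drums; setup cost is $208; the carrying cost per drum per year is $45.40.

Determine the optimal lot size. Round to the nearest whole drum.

Optimal lot size Q* = (2 × 28,910 × $208 / $45.4)^½ ≈ 514.69

515 drums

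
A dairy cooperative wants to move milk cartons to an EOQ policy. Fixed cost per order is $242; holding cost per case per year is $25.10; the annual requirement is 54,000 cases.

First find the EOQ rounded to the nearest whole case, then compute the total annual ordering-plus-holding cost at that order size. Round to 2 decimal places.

$25,612.76

Optimal lot size Q* = (2 × 54,000 × $242 / $25.1)^½ ≈ 1,020.43 → Q = 1,020 cases
Ordering: D/Q × S = 54,000/1,020 × $242 = $12,811.76
Holding:  Q/2 × H = 1,020/2 × $25.1 = $12,801.00
Total = $12,811.76 + $12,801.00 = $25,612.76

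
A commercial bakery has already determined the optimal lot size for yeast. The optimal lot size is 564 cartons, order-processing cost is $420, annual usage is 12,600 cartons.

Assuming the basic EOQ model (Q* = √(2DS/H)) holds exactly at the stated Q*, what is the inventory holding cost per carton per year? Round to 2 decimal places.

Since Q* = (2DS/H)^½, squaring gives Q*²·H = 2DS.
H = 2DS / Q² = 2 × 12,600 × 420 / 564² = 33.2730

$33.27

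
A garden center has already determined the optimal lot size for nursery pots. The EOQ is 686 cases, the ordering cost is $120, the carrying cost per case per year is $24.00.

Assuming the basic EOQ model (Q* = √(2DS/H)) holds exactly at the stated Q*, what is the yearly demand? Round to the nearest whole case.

EOQ relation: Q² = 2DS/H, so rearrange for the unknown.
D = Q²H / (2S) = 686² × 24 / (2 × 120) = 47,059.60

47,060 cases per year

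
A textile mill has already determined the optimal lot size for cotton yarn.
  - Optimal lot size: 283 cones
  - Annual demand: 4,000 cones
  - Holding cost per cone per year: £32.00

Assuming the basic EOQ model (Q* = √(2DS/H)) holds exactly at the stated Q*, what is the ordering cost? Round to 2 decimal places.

£320.36

Since Q* = (2DS/H)^½, squaring gives Q*²·H = 2DS.
S = Q²H / (2D) = 283² × 32 / (2 × 4,000) = 320.3560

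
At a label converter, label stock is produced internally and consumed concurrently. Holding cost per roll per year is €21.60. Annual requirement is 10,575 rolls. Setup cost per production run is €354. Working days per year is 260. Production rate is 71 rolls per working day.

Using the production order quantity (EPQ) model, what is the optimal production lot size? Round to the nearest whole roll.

901 rolls

Daily demand d = 10,575/260 = 40.673; p = 71; 1 − d/p = 0.42714
EPQ = √(2DS / (H(1 − d/p)))
    = √(2 × 10,575 × 354 / (21.6 × 0.42714)) ≈ 900.83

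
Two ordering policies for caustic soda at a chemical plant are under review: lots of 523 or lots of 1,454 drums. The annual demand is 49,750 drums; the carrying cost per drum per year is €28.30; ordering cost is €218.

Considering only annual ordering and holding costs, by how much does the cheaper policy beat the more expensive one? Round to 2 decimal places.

For each Q, cost = (D/Q)·S + (Q/2)·H.
TC(523) = (49,750/523)×218 + (523/2)×28.3 = €28,137.54
TC(1,454) = (49,750/1,454)×218 + (1,454/2)×28.3 = €28,033.18
|ΔTC| = |€28,137.54 − €28,033.18| = €104.37

€104.37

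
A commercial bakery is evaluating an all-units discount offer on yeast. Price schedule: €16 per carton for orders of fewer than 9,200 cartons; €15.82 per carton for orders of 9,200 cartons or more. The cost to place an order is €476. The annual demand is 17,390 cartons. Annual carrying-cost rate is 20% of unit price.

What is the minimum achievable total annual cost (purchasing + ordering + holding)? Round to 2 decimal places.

H₁ = 20%×€16 = €3.2000;  H₂ = 20%×€15.82 = €3.1640
EOQ₁ = √(2×17,390×476/3.2000) = 2,274.54  (< 9,200, feasible at tier 1)
EOQ₂ = √(2×17,390×476/3.1640) = 2,287.44  (< 9,200 → use Q = 9,200 at tier-2 price)
TC(tier 1 (EOQ₁), Q≈2,274.5) = €285,518.52
TC(tier 2, Q≈9,200.0) = €290,563.94
Minimum at tier 1 (EOQ₁): €285,518.52

€285,518.52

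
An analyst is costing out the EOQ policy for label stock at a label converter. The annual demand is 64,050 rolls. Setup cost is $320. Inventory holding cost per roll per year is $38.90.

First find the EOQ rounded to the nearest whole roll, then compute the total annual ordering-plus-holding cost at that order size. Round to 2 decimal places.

Q* = √(2·D·S / H) = √(2·64,050·320 / 38.9) = √1,053,778.9 ≈ 1,026.54 → Q = 1,027 rolls
Ordering: D/Q × S = 64,050/1,027 × $320 = $19,957.16
Holding:  Q/2 × H = 1,027/2 × $38.9 = $19,975.15
Total = $19,957.16 + $19,975.15 = $39,932.31

$39,932.31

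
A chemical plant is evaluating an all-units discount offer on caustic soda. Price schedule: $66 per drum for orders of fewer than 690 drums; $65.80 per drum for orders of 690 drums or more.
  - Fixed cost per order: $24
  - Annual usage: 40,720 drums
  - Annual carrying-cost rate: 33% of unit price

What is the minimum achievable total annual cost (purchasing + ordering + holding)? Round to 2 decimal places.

$2,688,283.68

H₁ = 33%×$66 = $21.7800;  H₂ = 33%×$65.80 = $21.7140
EOQ₁ = √(2×40,720×24/21.7800) = 299.57  (< 690, feasible at tier 1)
EOQ₂ = √(2×40,720×24/21.7140) = 300.02  (< 690 → use Q = 690 at tier-2 price)
TC(tier 1 (EOQ₁), Q≈299.6) = $2,694,044.59
TC(tier 2, Q≈690.0) = $2,688,283.68
Minimum at tier 2: $2,688,283.68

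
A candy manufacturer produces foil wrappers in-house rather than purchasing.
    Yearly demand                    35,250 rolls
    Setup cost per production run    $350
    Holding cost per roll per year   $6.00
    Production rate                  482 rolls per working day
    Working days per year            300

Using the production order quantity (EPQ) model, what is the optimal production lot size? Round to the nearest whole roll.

2,332 rolls

d = 35,250/300 = 117.5000 rolls/day;  effective holding cost H(1 − d/p) = 6·(1 − 117.5000/482) = 4.53734
Q* = √(2DS / H_eff) = √(2·35,250·350 / 4.53734) ≈ 2,332.00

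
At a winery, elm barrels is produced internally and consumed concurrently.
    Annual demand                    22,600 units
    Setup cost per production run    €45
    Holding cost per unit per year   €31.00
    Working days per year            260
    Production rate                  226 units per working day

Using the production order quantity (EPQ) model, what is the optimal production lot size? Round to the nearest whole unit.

d = 22,600/260 = 86.9231 units/day;  effective holding cost H(1 − d/p) = 31·(1 − 86.9231/226) = 19.07692
Q* = √(2DS / H_eff) = √(2·22,600·45 / 19.07692) ≈ 326.53

327 units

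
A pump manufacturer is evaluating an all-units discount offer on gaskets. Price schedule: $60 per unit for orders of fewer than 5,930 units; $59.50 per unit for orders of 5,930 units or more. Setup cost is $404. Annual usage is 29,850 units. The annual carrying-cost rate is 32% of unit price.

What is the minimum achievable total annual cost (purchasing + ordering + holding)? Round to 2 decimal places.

H₁ = 32%×$60 = $19.2000;  H₂ = 32%×$59.50 = $19.0400
EOQ₁ = √(2×29,850×404/19.2000) = 1,120.80  (< 5,930, feasible at tier 1)
EOQ₂ = √(2×29,850×404/19.0400) = 1,125.50  (< 5,930 → use Q = 5,930 at tier-2 price)
TC(tier 1 (EOQ₁), Q≈1,120.8) = $1,812,519.32
TC(tier 2, Q≈5,930.0) = $1,834,562.23
Minimum at tier 1 (EOQ₁): $1,812,519.32

$1,812,519.32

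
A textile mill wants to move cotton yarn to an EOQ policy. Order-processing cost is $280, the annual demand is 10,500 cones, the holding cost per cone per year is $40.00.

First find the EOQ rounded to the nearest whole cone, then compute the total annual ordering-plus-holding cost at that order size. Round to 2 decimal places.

$15,336.24

Q* = √(2·D·S / H) = √(2·10,500·280 / 40) = √147,000.0 ≈ 383.41 → Q = 383 cones
Ordering: D/Q × S = 10,500/383 × $280 = $7,676.24
Holding:  Q/2 × H = 383/2 × $40 = $7,660.00
Total = $7,676.24 + $7,660.00 = $15,336.24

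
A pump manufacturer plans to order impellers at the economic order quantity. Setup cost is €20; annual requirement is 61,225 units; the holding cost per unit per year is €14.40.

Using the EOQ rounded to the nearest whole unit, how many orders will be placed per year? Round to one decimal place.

Optimal lot size Q* = (2 × 61,225 × €20 / €14.4)^½ ≈ 412.39 → Q = 412
Orders per year = D/Q = 61,225 / 412 = 148.604

148.6 orders per year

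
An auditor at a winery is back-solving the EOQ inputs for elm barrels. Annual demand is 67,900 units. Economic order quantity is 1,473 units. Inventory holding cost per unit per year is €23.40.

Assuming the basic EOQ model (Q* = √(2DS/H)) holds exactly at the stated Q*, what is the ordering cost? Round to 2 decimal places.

€373.87

EOQ relation: Q² = 2DS/H, so rearrange for the unknown.
S = Q²H / (2D) = 1,473² × 23.4 / (2 × 67,900) = 373.8708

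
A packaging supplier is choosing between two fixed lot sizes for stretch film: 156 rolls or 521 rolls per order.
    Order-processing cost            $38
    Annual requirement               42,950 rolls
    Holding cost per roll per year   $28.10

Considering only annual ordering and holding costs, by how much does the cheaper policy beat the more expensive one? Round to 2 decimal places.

For each Q, cost = (D/Q)·S + (Q/2)·H.
TC(156) = (42,950/156)×38 + (156/2)×28.1 = $12,653.98
TC(521) = (42,950/521)×38 + (521/2)×28.1 = $10,452.68
Cheaper: Q = 521.  Difference = $2,201.30

$2,201.30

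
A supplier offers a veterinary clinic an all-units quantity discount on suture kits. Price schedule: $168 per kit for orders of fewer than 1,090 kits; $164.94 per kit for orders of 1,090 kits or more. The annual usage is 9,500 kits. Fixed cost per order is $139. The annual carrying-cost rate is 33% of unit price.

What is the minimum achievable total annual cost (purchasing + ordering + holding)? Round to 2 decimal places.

$1,597,805.93

H₁ = 33%×$168 = $55.4400;  H₂ = 33%×$164.94 = $54.4302
EOQ₁ = √(2×9,500×139/55.4400) = 218.26  (< 1,090, feasible at tier 1)
EOQ₂ = √(2×9,500×139/54.4302) = 220.27  (< 1,090 → use Q = 1,090 at tier-2 price)
TC(tier 1 (EOQ₁), Q≈218.3) = $1,608,100.29
TC(tier 2, Q≈1,090.0) = $1,597,805.93
Minimum at tier 2: $1,597,805.93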